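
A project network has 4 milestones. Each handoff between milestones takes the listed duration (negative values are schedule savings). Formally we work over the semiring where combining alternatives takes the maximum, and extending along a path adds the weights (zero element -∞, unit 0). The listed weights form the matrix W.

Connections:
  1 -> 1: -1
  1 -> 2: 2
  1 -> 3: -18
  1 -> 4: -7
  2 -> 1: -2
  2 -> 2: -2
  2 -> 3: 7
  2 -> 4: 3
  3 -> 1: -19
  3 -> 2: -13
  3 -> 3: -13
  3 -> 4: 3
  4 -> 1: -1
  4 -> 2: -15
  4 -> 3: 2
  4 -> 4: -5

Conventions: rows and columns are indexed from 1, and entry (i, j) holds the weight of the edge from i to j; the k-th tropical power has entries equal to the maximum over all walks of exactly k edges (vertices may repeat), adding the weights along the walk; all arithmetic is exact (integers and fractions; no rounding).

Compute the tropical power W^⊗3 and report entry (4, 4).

W^⊗2:
  [0, 1, 9, 5]
  [2, 0, 5, 10]
  [2, -12, 5, -2]
  [-2, 1, -3, 5]
W^⊗3:
  [4, 2, 8, 12]
  [9, 4, 12, 8]
  [1, 4, 0, 8]
  [4, 0, 8, 4]
Key observation: the optimum is the walk 4->1->2->4, with weight (-1) + 2 + 3 = 4.
Optimal value attained by: walk 4->1->2->4.
Answer: (W^⊗3)[4][4] = 4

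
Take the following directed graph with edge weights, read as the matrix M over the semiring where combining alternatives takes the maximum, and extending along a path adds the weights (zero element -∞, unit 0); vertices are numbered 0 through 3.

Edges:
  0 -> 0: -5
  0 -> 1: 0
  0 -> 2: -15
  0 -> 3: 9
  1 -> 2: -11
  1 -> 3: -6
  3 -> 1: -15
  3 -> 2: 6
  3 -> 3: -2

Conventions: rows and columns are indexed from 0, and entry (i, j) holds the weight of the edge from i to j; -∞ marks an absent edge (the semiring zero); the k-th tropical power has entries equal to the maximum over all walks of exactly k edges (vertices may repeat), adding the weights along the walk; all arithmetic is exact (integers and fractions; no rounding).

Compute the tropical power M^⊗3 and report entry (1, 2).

M^⊗2:
  [-10, -5, 15, 7]
  [-∞, -21, 0, -8]
  [-∞, -∞, -∞, -∞]
  [-∞, -17, 4, -4]
M^⊗3:
  [-15, -8, 13, 5]
  [-∞, -23, -2, -10]
  [-∞, -∞, -∞, -∞]
  [-∞, -19, 2, -6]
Key observation: the optimum is the walk 1->3->3->2, with weight (-6) + (-2) + 6 = -2.
Optimal value attained by: walk 1->3->3->2.
Answer: (M^⊗3)[1][2] = -2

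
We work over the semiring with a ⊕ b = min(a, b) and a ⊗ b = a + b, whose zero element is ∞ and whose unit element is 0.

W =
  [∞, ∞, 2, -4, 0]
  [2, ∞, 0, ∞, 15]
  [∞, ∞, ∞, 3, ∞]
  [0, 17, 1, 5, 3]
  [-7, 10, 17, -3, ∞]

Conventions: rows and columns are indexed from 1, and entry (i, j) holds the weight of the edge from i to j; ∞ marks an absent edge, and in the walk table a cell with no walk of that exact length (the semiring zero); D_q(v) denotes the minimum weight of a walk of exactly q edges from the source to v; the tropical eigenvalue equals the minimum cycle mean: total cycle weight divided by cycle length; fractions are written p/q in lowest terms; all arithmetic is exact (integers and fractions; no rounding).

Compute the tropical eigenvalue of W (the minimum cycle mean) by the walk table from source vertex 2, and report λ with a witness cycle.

q=0: [∞, 0, ∞, ∞, ∞]
q=1: [2, ∞, 0, ∞, 15]
q=2: [8, 25, 4, -2, 2]
q=3: [-5, 12, -1, -1, 1]
q=4: [-6, 11, -3, -9, -5]
q=5: [-12, 5, -8, -10, -6]
Optimal cycle mean attained by: cycle 1->5->1, total 0 + (-7), length 2.
Answer: λ = -7/2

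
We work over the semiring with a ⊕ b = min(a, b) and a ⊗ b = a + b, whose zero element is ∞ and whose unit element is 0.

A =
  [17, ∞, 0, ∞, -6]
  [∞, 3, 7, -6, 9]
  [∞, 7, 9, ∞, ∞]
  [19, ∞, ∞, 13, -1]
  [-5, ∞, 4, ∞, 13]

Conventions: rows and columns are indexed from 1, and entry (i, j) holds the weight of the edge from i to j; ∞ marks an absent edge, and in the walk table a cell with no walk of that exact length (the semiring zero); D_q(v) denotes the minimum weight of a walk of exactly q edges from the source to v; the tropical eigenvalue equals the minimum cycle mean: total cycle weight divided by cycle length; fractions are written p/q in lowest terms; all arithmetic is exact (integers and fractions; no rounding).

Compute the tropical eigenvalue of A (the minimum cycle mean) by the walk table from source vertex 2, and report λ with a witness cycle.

q=0: [∞, 0, ∞, ∞, ∞]
q=1: [∞, 3, 7, -6, 9]
q=2: [4, 6, 10, -3, -7]
q=3: [-12, 9, -3, 0, -4]
q=4: [-9, 4, -12, 3, -18]
q=5: [-23, -5, -14, -2, -15]
Optimal cycle mean attained by: cycle 1->5->1, total (-6) + (-5), length 2.
Answer: λ = -11/2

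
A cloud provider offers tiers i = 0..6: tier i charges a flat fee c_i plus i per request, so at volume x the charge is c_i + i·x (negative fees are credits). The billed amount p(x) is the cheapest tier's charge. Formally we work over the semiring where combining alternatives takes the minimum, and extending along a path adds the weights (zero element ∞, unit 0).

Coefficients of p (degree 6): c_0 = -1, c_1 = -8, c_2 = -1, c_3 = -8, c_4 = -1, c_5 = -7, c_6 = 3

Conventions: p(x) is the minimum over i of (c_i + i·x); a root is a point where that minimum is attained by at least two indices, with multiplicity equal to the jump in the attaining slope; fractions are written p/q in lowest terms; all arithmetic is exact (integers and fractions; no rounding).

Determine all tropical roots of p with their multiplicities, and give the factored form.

hull edge (i=0, c=-1) to (i=1, c=-8): slope -7, span 1
hull edge (i=1, c=-8) to (i=3, c=-8): slope 0, span 2
hull edge (i=3, c=-8) to (i=5, c=-7): slope 1/2, span 2
hull edge (i=5, c=-7) to (i=6, c=3): slope 10, span 1
Factored form: p(x) = 3 ⊗ (x ⊕ (-10)) ⊗ (x ⊕ (-1/2)) ⊗ (x ⊕ (-1/2)) ⊗ (x ⊕ 0) ⊗ (x ⊕ 0) ⊗ (x ⊕ 7)
Answer: roots = -10 (mult 1), -1/2 (mult 2), 0 (mult 2), 7 (mult 1)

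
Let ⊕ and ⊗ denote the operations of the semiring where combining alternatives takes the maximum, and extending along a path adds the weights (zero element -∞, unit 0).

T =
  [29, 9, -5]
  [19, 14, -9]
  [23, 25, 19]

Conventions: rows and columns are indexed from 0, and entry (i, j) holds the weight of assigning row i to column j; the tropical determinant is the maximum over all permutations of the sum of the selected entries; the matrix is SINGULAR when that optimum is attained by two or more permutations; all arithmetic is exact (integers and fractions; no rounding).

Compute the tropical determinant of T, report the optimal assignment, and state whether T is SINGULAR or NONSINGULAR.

σ = (0, 1, 2): 29 + 14 + 19 = 62
σ = (0, 2, 1): 29 + (-9) + 25 = 45
σ = (1, 0, 2): 9 + 19 + 19 = 47
σ = (1, 2, 0): 9 + (-9) + 23 = 23
σ = (2, 0, 1): (-5) + 19 + 25 = 39
σ = (2, 1, 0): (-5) + 14 + 23 = 32
Optimal value attained by: σ = (0, 1, 2).
Answer: det⊕(T) = 62; verdict: NONSINGULAR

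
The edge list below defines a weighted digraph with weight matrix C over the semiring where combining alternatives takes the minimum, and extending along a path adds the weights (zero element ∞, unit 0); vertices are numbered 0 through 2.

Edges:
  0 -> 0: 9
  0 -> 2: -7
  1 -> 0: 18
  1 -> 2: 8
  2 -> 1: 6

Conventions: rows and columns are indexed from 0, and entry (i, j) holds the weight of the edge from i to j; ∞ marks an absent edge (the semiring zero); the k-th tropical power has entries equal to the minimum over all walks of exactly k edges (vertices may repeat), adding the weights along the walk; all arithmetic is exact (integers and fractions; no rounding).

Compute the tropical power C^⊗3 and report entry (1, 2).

C^⊗2:
  [18, -1, 2]
  [27, 14, 11]
  [24, ∞, 14]
C^⊗3:
  [17, 8, 7]
  [32, 17, 20]
  [33, 20, 17]
Key observation: the optimum is the walk 1->0->0->2, with weight 18 + 9 + (-7) = 20.
Optimal value attained by: walk 1->0->0->2.
Answer: (C^⊗3)[1][2] = 20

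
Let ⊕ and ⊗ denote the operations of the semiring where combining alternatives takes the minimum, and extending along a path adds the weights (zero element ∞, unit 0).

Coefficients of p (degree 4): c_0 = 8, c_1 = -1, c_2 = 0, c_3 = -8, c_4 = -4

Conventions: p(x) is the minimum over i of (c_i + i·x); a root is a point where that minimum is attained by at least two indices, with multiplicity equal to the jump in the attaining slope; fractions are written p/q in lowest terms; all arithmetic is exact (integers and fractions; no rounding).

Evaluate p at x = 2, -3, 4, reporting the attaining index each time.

p(2) = min(8+0·2=8, -1+1·2=1, 0+2·2=4, -8+3·2=-2, -4+4·2=4) = -2 (attained by i=3)
p(-3) = min(8+0·(-3)=8, -1+1·(-3)=-4, 0+2·(-3)=-6, -8+3·(-3)=-17, -4+4·(-3)=-16) = -17 (attained by i=3)
p(4) = min(8+0·4=8, -1+1·4=3, 0+2·4=8, -8+3·4=4, -4+4·4=12) = 3 (attained by i=1)
Answer: p(2) = -2; p(-3) = -17; p(4) = 3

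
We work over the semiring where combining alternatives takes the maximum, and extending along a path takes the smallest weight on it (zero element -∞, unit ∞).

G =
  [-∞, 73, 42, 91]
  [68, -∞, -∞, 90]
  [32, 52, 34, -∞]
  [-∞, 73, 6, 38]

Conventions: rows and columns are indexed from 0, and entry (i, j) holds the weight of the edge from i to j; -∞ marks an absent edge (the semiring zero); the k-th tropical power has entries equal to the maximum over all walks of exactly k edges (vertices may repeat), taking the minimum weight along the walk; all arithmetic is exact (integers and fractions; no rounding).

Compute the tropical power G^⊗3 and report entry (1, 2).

G^⊗2:
  [68, 73, 34, 73]
  [-∞, 73, 42, 68]
  [52, 34, 34, 52]
  [68, 38, 6, 73]
G^⊗3:
  [68, 73, 42, 73]
  [68, 68, 34, 73]
  [34, 52, 42, 52]
  [38, 73, 42, 68]
Key observation: the optimum is the walk 1->0->2->2, with weight 68 min 42 min 34 = 34.
Optimal value attained by: walk 1->0->2->2.
Answer: (G^⊗3)[1][2] = 34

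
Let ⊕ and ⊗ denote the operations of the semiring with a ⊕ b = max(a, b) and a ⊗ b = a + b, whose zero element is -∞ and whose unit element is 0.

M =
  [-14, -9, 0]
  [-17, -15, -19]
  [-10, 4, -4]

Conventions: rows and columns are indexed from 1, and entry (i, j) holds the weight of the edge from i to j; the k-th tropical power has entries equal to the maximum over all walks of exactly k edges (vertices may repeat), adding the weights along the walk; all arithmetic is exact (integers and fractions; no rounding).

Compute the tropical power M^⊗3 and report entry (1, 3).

M^⊗2:
  [-10, 4, -4]
  [-29, -15, -17]
  [-13, 0, -8]
M^⊗3:
  [-13, 0, -8]
  [-27, -13, -21]
  [-17, -4, -12]
Key observation: the optimum is the walk 1->3->3->3, with weight 0 + (-4) + (-4) = -8.
Optimal value attained by: walk 1->3->3->3.
Answer: (M^⊗3)[1][3] = -8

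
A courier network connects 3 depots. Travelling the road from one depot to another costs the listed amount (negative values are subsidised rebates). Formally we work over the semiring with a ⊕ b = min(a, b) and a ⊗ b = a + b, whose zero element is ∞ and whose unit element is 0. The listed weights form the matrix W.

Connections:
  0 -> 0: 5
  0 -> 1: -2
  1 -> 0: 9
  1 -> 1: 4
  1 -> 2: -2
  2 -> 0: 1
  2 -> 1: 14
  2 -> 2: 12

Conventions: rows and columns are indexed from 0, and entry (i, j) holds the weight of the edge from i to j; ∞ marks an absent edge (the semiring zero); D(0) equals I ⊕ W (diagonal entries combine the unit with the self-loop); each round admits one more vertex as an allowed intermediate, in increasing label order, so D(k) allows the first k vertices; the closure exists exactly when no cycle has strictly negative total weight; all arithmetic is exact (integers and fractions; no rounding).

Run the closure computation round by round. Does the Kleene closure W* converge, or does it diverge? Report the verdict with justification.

D(0):
  [0, -2, ∞]
  [9, 0, -2]
  [1, 14, 0]
D(1):
  [0, -2, ∞]
  [9, 0, -2]
  [1, -1, 0]
Detection: at round 2, diagonal entry (2, 2) turns strictly negative.
Key observation: the cycle 2->0->1->2 has total weight 1 + (-2) + (-2), which is strictly negative.
Answer: DIVERGES — negative cycle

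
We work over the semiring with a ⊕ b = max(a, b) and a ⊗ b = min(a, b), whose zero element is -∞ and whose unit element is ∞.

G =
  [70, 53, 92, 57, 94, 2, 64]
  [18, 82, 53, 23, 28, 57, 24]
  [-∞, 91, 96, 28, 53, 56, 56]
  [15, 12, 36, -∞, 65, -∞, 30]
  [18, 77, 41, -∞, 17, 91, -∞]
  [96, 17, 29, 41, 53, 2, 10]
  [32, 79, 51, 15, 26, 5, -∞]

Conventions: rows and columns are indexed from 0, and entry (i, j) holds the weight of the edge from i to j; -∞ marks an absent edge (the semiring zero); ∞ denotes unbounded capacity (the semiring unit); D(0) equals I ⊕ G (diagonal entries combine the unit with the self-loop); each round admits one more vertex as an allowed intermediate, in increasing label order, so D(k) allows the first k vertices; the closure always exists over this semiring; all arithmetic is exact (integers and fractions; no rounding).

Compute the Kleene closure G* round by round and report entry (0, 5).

D(0):
  [∞, 53, 92, 57, 94, 2, 64]
  [18, ∞, 53, 23, 28, 57, 24]
  [-∞, 91, ∞, 28, 53, 56, 56]
  [15, 12, 36, ∞, 65, -∞, 30]
  [18, 77, 41, -∞, ∞, 91, -∞]
  [96, 17, 29, 41, 53, ∞, 10]
  [32, 79, 51, 15, 26, 5, ∞]
D(1):
  [∞, 53, 92, 57, 94, 2, 64]
  [18, ∞, 53, 23, 28, 57, 24]
  [-∞, 91, ∞, 28, 53, 56, 56]
  [15, 15, 36, ∞, 65, 2, 30]
  [18, 77, 41, 18, ∞, 91, 18]
  [96, 53, 92, 57, 94, ∞, 64]
  [32, 79, 51, 32, 32, 5, ∞]
D(2):
  [∞, 53, 92, 57, 94, 53, 64]
  [18, ∞, 53, 23, 28, 57, 24]
  [18, 91, ∞, 28, 53, 57, 56]
  [15, 15, 36, ∞, 65, 15, 30]
  [18, 77, 53, 23, ∞, 91, 24]
  [96, 53, 92, 57, 94, ∞, 64]
  [32, 79, 53, 32, 32, 57, ∞]
D(3):
  [∞, 91, 92, 57, 94, 57, 64]
  [18, ∞, 53, 28, 53, 57, 53]
  [18, 91, ∞, 28, 53, 57, 56]
  [18, 36, 36, ∞, 65, 36, 36]
  [18, 77, 53, 28, ∞, 91, 53]
  [96, 91, 92, 57, 94, ∞, 64]
  [32, 79, 53, 32, 53, 57, ∞]
D(4):
  [∞, 91, 92, 57, 94, 57, 64]
  [18, ∞, 53, 28, 53, 57, 53]
  [18, 91, ∞, 28, 53, 57, 56]
  [18, 36, 36, ∞, 65, 36, 36]
  [18, 77, 53, 28, ∞, 91, 53]
  [96, 91, 92, 57, 94, ∞, 64]
  [32, 79, 53, 32, 53, 57, ∞]
D(5):
  [∞, 91, 92, 57, 94, 91, 64]
  [18, ∞, 53, 28, 53, 57, 53]
  [18, 91, ∞, 28, 53, 57, 56]
  [18, 65, 53, ∞, 65, 65, 53]
  [18, 77, 53, 28, ∞, 91, 53]
  [96, 91, 92, 57, 94, ∞, 64]
  [32, 79, 53, 32, 53, 57, ∞]
D(6):
  [∞, 91, 92, 57, 94, 91, 64]
  [57, ∞, 57, 57, 57, 57, 57]
  [57, 91, ∞, 57, 57, 57, 57]
  [65, 65, 65, ∞, 65, 65, 64]
  [91, 91, 91, 57, ∞, 91, 64]
  [96, 91, 92, 57, 94, ∞, 64]
  [57, 79, 57, 57, 57, 57, ∞]
D(7):
  [∞, 91, 92, 57, 94, 91, 64]
  [57, ∞, 57, 57, 57, 57, 57]
  [57, 91, ∞, 57, 57, 57, 57]
  [65, 65, 65, ∞, 65, 65, 64]
  [91, 91, 91, 57, ∞, 91, 64]
  [96, 91, 92, 57, 94, ∞, 64]
  [57, 79, 57, 57, 57, 57, ∞]
Answer: G*[0][5] = 91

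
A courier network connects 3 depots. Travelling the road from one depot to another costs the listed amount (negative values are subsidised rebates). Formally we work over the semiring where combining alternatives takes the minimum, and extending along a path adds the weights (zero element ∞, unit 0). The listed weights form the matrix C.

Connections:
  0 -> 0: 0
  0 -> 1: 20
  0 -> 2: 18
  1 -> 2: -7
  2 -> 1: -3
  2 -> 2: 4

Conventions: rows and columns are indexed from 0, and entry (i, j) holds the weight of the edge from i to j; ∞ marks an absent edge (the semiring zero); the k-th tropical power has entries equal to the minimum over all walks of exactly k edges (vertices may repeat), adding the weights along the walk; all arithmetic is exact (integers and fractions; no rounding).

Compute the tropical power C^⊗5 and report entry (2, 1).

C^⊗2:
  [0, 15, 13]
  [∞, -10, -3]
  [∞, 1, -10]
C^⊗3:
  [0, 10, 8]
  [∞, -6, -17]
  [∞, -13, -6]
C^⊗4:
  [0, 5, 3]
  [∞, -20, -13]
  [∞, -9, -20]
C^⊗5:
  [0, 0, -2]
  [∞, -16, -27]
  [∞, -23, -16]
Key observation: the optimum is the walk 2->1->2->1->2->1, with weight (-3) + (-7) + (-3) + (-7) + (-3) = -23.
Optimal value attained by: walk 2->1->2->1->2->1.
Answer: (C^⊗5)[2][1] = -23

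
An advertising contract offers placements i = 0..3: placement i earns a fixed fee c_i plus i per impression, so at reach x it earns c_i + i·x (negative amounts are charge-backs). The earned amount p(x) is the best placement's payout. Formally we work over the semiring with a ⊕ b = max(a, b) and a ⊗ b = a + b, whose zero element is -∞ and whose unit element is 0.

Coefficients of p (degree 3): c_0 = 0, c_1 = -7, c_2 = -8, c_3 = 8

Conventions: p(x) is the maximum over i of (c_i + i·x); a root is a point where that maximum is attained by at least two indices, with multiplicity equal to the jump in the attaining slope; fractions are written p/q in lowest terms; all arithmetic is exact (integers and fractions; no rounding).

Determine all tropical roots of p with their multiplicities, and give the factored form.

hull edge (i=0, c=0) to (i=3, c=8): slope 8/3, span 3
Factored form: p(x) = 8 ⊗ (x ⊕ (-8/3)) ⊗ (x ⊕ (-8/3)) ⊗ (x ⊕ (-8/3))
Answer: roots = -8/3 (mult 3)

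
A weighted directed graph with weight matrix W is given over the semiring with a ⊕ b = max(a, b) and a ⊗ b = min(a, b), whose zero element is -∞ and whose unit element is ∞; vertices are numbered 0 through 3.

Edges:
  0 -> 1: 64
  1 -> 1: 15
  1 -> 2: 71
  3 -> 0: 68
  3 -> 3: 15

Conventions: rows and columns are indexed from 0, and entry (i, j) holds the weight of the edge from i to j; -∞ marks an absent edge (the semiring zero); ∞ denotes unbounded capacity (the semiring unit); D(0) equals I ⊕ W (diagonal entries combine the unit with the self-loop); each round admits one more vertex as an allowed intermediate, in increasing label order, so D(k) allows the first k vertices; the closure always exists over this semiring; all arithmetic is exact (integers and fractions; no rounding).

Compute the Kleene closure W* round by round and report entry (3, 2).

D(0):
  [∞, 64, -∞, -∞]
  [-∞, ∞, 71, -∞]
  [-∞, -∞, ∞, -∞]
  [68, -∞, -∞, ∞]
D(1):
  [∞, 64, -∞, -∞]
  [-∞, ∞, 71, -∞]
  [-∞, -∞, ∞, -∞]
  [68, 64, -∞, ∞]
D(2):
  [∞, 64, 64, -∞]
  [-∞, ∞, 71, -∞]
  [-∞, -∞, ∞, -∞]
  [68, 64, 64, ∞]
D(3):
  [∞, 64, 64, -∞]
  [-∞, ∞, 71, -∞]
  [-∞, -∞, ∞, -∞]
  [68, 64, 64, ∞]
D(4):
  [∞, 64, 64, -∞]
  [-∞, ∞, 71, -∞]
  [-∞, -∞, ∞, -∞]
  [68, 64, 64, ∞]
Answer: W*[3][2] = 64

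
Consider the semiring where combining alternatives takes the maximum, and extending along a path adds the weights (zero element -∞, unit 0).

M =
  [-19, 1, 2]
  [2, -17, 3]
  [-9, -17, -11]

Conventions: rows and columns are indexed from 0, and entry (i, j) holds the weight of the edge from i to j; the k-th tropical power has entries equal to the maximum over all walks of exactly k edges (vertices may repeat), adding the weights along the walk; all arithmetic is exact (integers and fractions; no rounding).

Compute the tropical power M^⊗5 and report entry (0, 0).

M^⊗2:
  [3, -15, 4]
  [-6, 3, 4]
  [-15, -8, -7]
M^⊗3:
  [-5, 4, 5]
  [5, -5, 6]
  [-6, -14, -5]
M^⊗4:
  [6, -4, 7]
  [-3, 6, 7]
  [-12, -5, -4]
M^⊗5:
  [-2, 7, 8]
  [8, -2, 9]
  [-3, -11, -2]
Key observation: the optimum is the walk 0->1->0->1->2->0, with weight 1 + 2 + 1 + 3 + (-9) = -2.
Optimal value attained by: walk 0->1->0->1->2->0.
Answer: (M^⊗5)[0][0] = -2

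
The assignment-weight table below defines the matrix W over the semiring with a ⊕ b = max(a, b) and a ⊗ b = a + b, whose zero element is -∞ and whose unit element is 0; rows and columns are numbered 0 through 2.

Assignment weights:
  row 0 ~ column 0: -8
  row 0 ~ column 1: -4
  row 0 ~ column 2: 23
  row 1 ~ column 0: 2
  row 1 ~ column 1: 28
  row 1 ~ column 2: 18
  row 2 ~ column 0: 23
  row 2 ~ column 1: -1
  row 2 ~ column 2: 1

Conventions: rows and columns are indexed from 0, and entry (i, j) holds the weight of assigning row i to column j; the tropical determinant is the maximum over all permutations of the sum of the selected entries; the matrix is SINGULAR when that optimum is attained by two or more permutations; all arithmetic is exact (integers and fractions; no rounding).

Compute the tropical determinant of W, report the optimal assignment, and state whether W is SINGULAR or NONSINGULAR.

σ = (0, 1, 2): (-8) + 28 + 1 = 21
σ = (0, 2, 1): (-8) + 18 + (-1) = 9
σ = (1, 0, 2): (-4) + 2 + 1 = -1
σ = (1, 2, 0): (-4) + 18 + 23 = 37
σ = (2, 0, 1): 23 + 2 + (-1) = 24
σ = (2, 1, 0): 23 + 28 + 23 = 74
Optimal value attained by: σ = (2, 1, 0).
Answer: det⊕(W) = 74; verdict: NONSINGULAR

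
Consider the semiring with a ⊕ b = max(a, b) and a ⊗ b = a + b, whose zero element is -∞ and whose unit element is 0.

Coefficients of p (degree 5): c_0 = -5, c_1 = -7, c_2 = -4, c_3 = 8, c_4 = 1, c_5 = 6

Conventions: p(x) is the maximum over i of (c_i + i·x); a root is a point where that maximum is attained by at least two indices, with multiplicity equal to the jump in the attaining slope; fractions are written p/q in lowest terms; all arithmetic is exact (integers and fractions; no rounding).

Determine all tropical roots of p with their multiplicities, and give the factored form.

hull edge (i=0, c=-5) to (i=3, c=8): slope 13/3, span 3
hull edge (i=3, c=8) to (i=5, c=6): slope -1, span 2
Factored form: p(x) = 6 ⊗ (x ⊕ (-13/3)) ⊗ (x ⊕ (-13/3)) ⊗ (x ⊕ (-13/3)) ⊗ (x ⊕ 1) ⊗ (x ⊕ 1)
Answer: roots = -13/3 (mult 3), 1 (mult 2)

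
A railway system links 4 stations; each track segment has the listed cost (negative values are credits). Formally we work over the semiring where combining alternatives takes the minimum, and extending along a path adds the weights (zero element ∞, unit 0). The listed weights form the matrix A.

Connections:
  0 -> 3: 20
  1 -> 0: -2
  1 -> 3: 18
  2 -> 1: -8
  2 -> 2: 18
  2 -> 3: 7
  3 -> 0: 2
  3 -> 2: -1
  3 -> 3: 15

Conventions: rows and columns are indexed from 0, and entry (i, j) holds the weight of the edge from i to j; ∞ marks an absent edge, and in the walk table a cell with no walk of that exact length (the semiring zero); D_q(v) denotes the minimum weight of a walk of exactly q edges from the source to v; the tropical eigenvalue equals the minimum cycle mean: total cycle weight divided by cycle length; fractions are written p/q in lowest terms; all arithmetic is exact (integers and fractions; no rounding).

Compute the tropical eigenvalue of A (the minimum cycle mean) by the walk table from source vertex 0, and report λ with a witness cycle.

q=0: [0, ∞, ∞, ∞]
q=1: [∞, ∞, ∞, 20]
q=2: [22, ∞, 19, 35]
q=3: [37, 11, 34, 26]
q=4: [9, 26, 25, 29]
Optimal cycle mean attained by: cycle 0->3->2->1->0, total 20 + (-1) + (-8) + (-2), length 4.
Answer: λ = 9/4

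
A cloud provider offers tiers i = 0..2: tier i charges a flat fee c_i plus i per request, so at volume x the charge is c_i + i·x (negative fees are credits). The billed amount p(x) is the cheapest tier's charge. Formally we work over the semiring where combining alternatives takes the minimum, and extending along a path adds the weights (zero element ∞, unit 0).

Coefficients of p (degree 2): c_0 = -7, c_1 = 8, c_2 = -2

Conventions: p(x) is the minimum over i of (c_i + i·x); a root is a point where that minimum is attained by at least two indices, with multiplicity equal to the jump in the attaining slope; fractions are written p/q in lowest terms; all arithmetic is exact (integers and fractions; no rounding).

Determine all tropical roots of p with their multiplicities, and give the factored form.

hull edge (i=0, c=-7) to (i=2, c=-2): slope 5/2, span 2
Factored form: p(x) = -2 ⊗ (x ⊕ (-5/2)) ⊗ (x ⊕ (-5/2))
Answer: roots = -5/2 (mult 2)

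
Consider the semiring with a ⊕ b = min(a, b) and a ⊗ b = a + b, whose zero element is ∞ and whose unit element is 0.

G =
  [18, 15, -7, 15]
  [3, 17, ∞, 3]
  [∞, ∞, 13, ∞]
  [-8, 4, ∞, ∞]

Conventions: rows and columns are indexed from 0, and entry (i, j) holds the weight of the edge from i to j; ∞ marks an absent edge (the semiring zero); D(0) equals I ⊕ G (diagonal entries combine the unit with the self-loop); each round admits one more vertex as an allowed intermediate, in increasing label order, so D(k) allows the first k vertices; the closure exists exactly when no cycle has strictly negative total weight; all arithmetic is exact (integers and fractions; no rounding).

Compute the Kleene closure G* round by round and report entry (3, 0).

D(0):
  [0, 15, -7, 15]
  [3, 0, ∞, 3]
  [∞, ∞, 0, ∞]
  [-8, 4, ∞, 0]
D(1):
  [0, 15, -7, 15]
  [3, 0, -4, 3]
  [∞, ∞, 0, ∞]
  [-8, 4, -15, 0]
D(2):
  [0, 15, -7, 15]
  [3, 0, -4, 3]
  [∞, ∞, 0, ∞]
  [-8, 4, -15, 0]
D(3):
  [0, 15, -7, 15]
  [3, 0, -4, 3]
  [∞, ∞, 0, ∞]
  [-8, 4, -15, 0]
D(4):
  [0, 15, -7, 15]
  [-5, 0, -12, 3]
  [∞, ∞, 0, ∞]
  [-8, 4, -15, 0]
Answer: G*[3][0] = -8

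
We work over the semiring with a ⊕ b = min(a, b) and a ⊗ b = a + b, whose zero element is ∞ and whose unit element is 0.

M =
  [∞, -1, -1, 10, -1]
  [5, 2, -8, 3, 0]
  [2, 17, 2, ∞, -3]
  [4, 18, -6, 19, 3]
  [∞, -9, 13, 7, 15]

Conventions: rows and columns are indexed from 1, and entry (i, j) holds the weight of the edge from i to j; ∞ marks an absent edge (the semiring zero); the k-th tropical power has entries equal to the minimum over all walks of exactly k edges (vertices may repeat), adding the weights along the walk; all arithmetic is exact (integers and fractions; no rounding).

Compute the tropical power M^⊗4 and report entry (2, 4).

M^⊗2:
  [1, -10, -9, 2, -4]
  [-6, -9, -6, 5, -11]
  [4, -12, 1, 4, -1]
  [-4, -6, -4, 10, -9]
  [-4, -7, -17, -6, -9]
M^⊗3:
  [-7, -13, -18, -7, -12]
  [-4, -20, -17, -6, -9]
  [-7, -10, -20, -9, -12]
  [-2, -18, -14, -3, -7]
  [-15, -18, -15, -4, -20]
M^⊗4:
  [-16, -21, -21, -10, -21]
  [-15, -18, -28, -17, -20]
  [-18, -21, -18, -7, -23]
  [-13, -16, -26, -15, -18]
  [-13, -29, -26, -15, -18]
Key observation: the optimum is the walk 2->3->5->2->4, with weight (-8) + (-3) + (-9) + 3 = -17.
Optimal value attained by: walk 2->3->5->2->4.
Answer: (M^⊗4)[2][4] = -17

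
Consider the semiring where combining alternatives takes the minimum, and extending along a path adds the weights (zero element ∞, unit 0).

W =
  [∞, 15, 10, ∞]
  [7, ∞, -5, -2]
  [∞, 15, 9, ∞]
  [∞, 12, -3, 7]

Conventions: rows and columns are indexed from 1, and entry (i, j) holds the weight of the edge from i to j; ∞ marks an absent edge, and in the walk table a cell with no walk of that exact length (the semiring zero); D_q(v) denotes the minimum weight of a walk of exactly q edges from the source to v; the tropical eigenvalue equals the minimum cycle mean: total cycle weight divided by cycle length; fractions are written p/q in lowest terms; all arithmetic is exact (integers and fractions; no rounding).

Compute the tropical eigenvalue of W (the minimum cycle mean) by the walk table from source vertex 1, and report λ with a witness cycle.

q=0: [0, ∞, ∞, ∞]
q=1: [∞, 15, 10, ∞]
q=2: [22, 25, 10, 13]
q=3: [32, 25, 10, 20]
q=4: [32, 25, 17, 23]
Optimal cycle mean attained by: cycle 2->4->3->2, total (-2) + (-3) + 15, length 3.
Answer: λ = 10/3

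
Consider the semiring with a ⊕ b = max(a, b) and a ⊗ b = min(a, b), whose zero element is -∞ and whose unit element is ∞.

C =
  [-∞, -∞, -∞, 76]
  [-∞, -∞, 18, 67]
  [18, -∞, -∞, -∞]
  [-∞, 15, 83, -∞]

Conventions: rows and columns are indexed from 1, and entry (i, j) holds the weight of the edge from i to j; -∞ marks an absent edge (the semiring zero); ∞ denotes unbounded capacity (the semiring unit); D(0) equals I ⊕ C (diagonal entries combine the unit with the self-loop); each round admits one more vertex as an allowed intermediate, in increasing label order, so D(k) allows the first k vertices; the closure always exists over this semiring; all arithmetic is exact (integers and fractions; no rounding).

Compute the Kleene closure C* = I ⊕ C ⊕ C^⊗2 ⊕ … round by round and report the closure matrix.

D(0):
  [∞, -∞, -∞, 76]
  [-∞, ∞, 18, 67]
  [18, -∞, ∞, -∞]
  [-∞, 15, 83, ∞]
D(1):
  [∞, -∞, -∞, 76]
  [-∞, ∞, 18, 67]
  [18, -∞, ∞, 18]
  [-∞, 15, 83, ∞]
D(2):
  [∞, -∞, -∞, 76]
  [-∞, ∞, 18, 67]
  [18, -∞, ∞, 18]
  [-∞, 15, 83, ∞]
D(3):
  [∞, -∞, -∞, 76]
  [18, ∞, 18, 67]
  [18, -∞, ∞, 18]
  [18, 15, 83, ∞]
D(4):
  [∞, 15, 76, 76]
  [18, ∞, 67, 67]
  [18, 15, ∞, 18]
  [18, 15, 83, ∞]
Answer: C* = [[∞, 15, 76, 76], [18, ∞, 67, 67], [18, 15, ∞, 18], [18, 15, 83, ∞]]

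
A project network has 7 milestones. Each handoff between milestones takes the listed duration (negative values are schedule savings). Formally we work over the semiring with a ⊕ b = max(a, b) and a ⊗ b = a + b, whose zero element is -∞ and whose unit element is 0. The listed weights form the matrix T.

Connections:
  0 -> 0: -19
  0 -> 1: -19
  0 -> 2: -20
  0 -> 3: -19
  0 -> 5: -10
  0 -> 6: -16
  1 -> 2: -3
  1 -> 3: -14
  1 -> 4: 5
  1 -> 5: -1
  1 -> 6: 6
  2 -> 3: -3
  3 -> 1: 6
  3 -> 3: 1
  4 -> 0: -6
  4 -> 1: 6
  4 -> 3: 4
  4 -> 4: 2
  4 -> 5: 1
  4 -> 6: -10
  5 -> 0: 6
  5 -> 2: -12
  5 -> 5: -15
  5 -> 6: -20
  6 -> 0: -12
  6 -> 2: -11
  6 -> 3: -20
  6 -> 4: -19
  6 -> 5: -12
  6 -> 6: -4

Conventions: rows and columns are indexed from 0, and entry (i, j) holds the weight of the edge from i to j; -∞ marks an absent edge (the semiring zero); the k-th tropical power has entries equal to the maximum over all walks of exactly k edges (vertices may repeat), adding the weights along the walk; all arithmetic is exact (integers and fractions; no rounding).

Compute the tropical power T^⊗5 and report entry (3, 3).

T^⊗2:
  [-4, -13, -22, -18, -14, -20, -13]
  [5, 11, -5, 9, 7, 6, 2]
  [-∞, 3, -∞, -2, -∞, -∞, -∞]
  [-∞, 7, 3, 2, 11, 5, 12]
  [7, 10, 3, 6, 11, 5, 12]
  [-9, -13, -14, -13, -39, -4, -10]
  [-6, -13, -15, -14, -17, -16, -8]
T^⊗3:
  [-14, -8, -16, -10, -8, -13, -7]
  [12, 15, 8, 11, 16, 10, 17]
  [-∞, 4, 0, -1, 8, 2, 9]
  [11, 17, 4, 15, 13, 12, 13]
  [11, 17, 7, 15, 15, 12, 16]
  [2, -7, -16, -12, -8, -14, -7]
  [-10, -8, -16, -13, -8, -14, -7]
T^⊗4:
  [-7, -2, -11, -4, -3, -7, -2]
  [16, 22, 12, 20, 20, 17, 21]
  [8, 14, 1, 12, 10, 9, 10]
  [18, 21, 14, 17, 22, 16, 23]
  [18, 21, 14, 19, 22, 16, 23]
  [-8, -2, -10, -4, -2, -7, -1]
  [-8, -2, -11, -4, -3, -7, -2]
T^⊗5:
  [-1, 3, -5, 1, 3, -2, 4]
  [23, 26, 19, 24, 27, 21, 28]
  [15, 18, 11, 14, 19, 13, 20]
  [22, 28, 18, 26, 26, 23, 27]
  [22, 28, 18, 26, 26, 23, 27]
  [-1, 4, -5, 2, 3, -1, 4]
  [-1, 3, -5, 1, 3, -2, 4]
Key observation: the optimum is the walk 3->1->4->1->4->3, with weight 6 + 5 + 6 + 5 + 4 = 26.
Optimal value attained by: walk 3->1->4->1->4->3.
Answer: (T^⊗5)[3][3] = 26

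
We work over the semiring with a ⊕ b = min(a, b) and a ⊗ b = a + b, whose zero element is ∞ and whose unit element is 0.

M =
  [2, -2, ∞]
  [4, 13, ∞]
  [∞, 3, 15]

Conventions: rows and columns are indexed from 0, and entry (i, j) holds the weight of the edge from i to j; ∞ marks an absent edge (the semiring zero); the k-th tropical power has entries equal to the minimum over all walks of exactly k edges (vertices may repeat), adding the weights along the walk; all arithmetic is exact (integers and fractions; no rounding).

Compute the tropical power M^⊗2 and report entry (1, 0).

M^⊗2:
  [2, 0, ∞]
  [6, 2, ∞]
  [7, 16, 30]
Key observation: the optimum is the walk 1->0->0, with weight 4 + 2 = 6.
Optimal value attained by: walk 1->0->0.
Answer: (M^⊗2)[1][0] = 6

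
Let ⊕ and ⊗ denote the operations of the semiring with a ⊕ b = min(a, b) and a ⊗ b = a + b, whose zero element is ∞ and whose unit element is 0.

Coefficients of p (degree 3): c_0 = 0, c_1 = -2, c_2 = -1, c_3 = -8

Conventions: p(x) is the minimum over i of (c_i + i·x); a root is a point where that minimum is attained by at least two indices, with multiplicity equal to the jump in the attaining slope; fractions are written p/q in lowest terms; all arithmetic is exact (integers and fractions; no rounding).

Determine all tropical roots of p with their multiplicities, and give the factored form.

hull edge (i=0, c=0) to (i=3, c=-8): slope -8/3, span 3
Factored form: p(x) = -8 ⊗ (x ⊕ 8/3) ⊗ (x ⊕ 8/3) ⊗ (x ⊕ 8/3)
Answer: roots = 8/3 (mult 3)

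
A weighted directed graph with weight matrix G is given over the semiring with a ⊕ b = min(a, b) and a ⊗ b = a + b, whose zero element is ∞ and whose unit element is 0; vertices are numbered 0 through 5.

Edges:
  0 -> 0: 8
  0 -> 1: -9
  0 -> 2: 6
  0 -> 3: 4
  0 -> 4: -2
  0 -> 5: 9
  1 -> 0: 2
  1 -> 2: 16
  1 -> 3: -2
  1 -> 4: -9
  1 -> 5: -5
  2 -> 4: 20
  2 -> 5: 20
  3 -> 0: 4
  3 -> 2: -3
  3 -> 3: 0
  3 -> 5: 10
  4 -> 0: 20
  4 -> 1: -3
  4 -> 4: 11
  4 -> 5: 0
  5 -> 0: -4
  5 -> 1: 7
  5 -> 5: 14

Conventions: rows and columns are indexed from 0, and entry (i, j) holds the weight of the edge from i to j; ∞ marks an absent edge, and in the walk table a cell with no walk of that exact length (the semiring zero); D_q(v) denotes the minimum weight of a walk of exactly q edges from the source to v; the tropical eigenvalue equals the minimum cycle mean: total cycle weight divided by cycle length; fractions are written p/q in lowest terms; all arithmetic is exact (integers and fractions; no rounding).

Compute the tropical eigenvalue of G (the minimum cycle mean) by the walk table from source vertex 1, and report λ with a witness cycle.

q=0: [∞, 0, ∞, ∞, ∞, ∞]
q=1: [2, ∞, 16, -2, -9, -5]
q=2: [-9, -12, -5, -2, 0, -9]
q=3: [-13, -18, -5, -14, -21, -17]
q=4: [-21, -24, -17, -20, -27, -23]
q=5: [-27, -30, -23, -26, -33, -29]
q=6: [-33, -36, -29, -32, -39, -35]
Optimal cycle mean attained by: cycle 0->1->5->0, total (-9) + (-5) + (-4), length 3.
Answer: λ = -6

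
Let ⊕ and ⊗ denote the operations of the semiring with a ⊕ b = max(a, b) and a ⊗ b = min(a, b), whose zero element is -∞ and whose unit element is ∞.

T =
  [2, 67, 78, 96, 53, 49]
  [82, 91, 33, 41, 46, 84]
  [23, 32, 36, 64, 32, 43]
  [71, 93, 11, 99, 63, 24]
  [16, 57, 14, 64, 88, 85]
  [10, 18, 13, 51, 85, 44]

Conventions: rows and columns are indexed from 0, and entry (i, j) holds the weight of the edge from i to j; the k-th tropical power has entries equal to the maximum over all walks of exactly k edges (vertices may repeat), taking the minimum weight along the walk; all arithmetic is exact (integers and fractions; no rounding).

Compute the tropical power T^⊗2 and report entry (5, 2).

T^⊗2:
  [71, 93, 36, 96, 63, 67]
  [82, 91, 78, 82, 84, 84]
  [64, 64, 36, 64, 63, 43]
  [82, 93, 71, 99, 63, 84]
  [64, 64, 33, 64, 88, 85]
  [51, 57, 18, 64, 85, 85]
Key observation: the optimum is the walk 5->1->2, with weight 18 min 33 = 18.
Optimal value attained by: walk 5->1->2.
Answer: (T^⊗2)[5][2] = 18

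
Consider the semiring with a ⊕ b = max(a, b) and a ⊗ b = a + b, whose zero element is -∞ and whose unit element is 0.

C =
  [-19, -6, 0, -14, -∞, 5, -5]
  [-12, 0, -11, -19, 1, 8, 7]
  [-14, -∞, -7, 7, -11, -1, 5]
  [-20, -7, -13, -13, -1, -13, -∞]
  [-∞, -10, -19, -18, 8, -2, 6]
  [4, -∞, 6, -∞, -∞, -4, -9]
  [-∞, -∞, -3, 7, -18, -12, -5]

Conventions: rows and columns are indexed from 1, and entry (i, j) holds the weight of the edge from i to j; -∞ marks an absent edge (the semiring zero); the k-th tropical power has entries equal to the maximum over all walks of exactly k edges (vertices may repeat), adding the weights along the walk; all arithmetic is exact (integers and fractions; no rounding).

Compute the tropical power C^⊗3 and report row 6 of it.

C^⊗2:
  [9, -6, 11, 7, -5, 2, 5]
  [12, 0, 14, 14, 9, 8, 7]
  [3, 0, 5, 12, 6, -5, 0]
  [-9, -7, -7, -6, 7, 1, 5]
  [2, -2, 4, 13, 16, 6, 14]
  [0, -2, 4, 13, -5, 9, 11]
  [-8, 0, -6, 4, 6, -4, 2]
C^⊗3:
  [6, 3, 9, 18, 6, 14, 16]
  [12, 7, 14, 21, 17, 17, 19]
  [-1, 5, 3, 12, 14, 8, 12]
  [5, -3, 7, 12, 15, 5, 13]
  [10, 6, 12, 21, 24, 14, 22]
  [13, 6, 15, 18, 12, 6, 9]
  [0, 0, 2, 9, 14, 8, 12]
Answer: row 6 of C^⊗3 = [13, 6, 15, 18, 12, 6, 9]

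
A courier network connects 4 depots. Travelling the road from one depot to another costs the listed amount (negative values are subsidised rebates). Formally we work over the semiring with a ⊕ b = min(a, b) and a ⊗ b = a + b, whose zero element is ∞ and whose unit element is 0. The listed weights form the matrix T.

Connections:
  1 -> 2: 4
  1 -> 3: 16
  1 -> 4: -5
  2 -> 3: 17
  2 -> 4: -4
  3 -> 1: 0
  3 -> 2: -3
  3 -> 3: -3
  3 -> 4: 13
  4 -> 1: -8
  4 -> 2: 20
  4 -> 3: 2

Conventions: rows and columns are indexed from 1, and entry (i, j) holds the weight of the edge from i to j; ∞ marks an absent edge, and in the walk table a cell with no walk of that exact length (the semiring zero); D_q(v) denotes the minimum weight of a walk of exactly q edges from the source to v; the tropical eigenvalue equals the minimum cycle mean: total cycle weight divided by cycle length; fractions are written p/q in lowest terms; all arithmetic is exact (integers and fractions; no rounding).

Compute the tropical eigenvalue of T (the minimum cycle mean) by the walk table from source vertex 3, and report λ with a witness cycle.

q=0: [∞, ∞, 0, ∞]
q=1: [0, -3, -3, 13]
q=2: [-3, -6, -6, -7]
q=3: [-15, -9, -9, -10]
q=4: [-18, -12, -12, -20]
Optimal cycle mean attained by: cycle 1->4->1, total (-5) + (-8), length 2.
Answer: λ = -13/2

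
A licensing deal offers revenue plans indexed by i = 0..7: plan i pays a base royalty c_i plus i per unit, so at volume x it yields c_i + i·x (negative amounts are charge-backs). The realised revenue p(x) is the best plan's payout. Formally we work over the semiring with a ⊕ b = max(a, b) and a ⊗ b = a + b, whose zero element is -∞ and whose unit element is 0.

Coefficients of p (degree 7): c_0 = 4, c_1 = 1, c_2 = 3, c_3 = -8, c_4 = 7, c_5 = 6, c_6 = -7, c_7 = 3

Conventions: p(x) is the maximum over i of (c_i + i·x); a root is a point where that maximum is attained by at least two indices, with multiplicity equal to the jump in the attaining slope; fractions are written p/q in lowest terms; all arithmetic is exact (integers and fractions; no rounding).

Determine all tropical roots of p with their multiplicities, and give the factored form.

hull edge (i=0, c=4) to (i=4, c=7): slope 3/4, span 4
hull edge (i=4, c=7) to (i=5, c=6): slope -1, span 1
hull edge (i=5, c=6) to (i=7, c=3): slope -3/2, span 2
Factored form: p(x) = 3 ⊗ (x ⊕ (-3/4)) ⊗ (x ⊕ (-3/4)) ⊗ (x ⊕ (-3/4)) ⊗ (x ⊕ (-3/4)) ⊗ (x ⊕ 1) ⊗ (x ⊕ 3/2) ⊗ (x ⊕ 3/2)
Answer: roots = -3/4 (mult 4), 1 (mult 1), 3/2 (mult 2)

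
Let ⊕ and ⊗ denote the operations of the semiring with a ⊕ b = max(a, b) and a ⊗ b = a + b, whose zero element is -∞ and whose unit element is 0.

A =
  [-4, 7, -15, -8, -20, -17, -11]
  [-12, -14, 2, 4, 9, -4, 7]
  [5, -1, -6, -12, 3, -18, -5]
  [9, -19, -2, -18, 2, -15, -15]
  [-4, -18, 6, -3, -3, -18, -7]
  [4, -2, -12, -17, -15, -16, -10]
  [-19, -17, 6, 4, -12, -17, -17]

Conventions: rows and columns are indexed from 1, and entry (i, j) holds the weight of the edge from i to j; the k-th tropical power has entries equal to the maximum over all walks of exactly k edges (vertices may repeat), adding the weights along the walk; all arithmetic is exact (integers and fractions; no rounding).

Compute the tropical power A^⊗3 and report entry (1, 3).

A^⊗2:
  [1, 3, 9, 11, 16, 3, 14]
  [13, 1, 15, 11, 6, -9, 2]
  [1, 12, 9, 3, 8, -5, 6]
  [5, 16, 8, 1, 1, -8, -2]
  [11, 5, 3, -3, 9, -12, 1]
  [0, 11, 0, 2, 7, -6, 5]
  [13, 5, 2, -6, 9, -11, 1]
A^⊗3:
  [20, 8, 22, 18, 13, -1, 10]
  [20, 20, 12, 6, 18, -3, 10]
  [14, 8, 14, 16, 21, 8, 19]
  [13, 12, 18, 20, 25, 12, 23]
  [8, 18, 15, 9, 14, 1, 12]
  [11, 7, 13, 15, 20, 7, 18]
  [9, 20, 15, 9, 14, 1, 12]
Key observation: the optimum is the walk 1->2->5->3, with weight 7 + 9 + 6 = 22.
Optimal value attained by: walk 1->2->5->3.
Answer: (A^⊗3)[1][3] = 22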